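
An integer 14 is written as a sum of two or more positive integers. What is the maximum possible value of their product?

Let f[k] be the best product for length k (with at least one cut). For each first piece i, the rest contributes max(k−i, f[k−i]).
f[2] = 1·max(1,0) = 1·1 = 1
f[3] = max(1·2, 2·1) = 2
f[4] = max(1·3, 2·2, 3·1) = 4
f[5] = max(1·4, 2·3, 3·2, 4·1) = 6
f[6] = max(1·6, 2·4, 3·3, 4·2, 5·1) = 9
f[7] = max(1·9, 2·6, 3·4, 4·3, 5·2, 6·1) = 12
f[8] = max(1·12, 2·9, 3·6, …, 6·2, 7·1) = 18
f[9] = max(1·18, 2·12, 3·9, …, 7·2, 8·1) = 27
f[10] = max(1·27, 2·18, 3·12, …, 8·2, 9·1) = 36
f[11] = max(1·36, 2·27, 3·18, …, 9·2, 10·1) = 54
f[12] = max(1·54, 2·36, 3·27, …, 10·2, 11·1) = 81
f[13] = max(1·81, 2·54, 3·36, …, 11·2, 12·1) = 108
f[14] = max(1·108, 2·81, 3·54, …, 12·2, 13·1) = 162
One optimal split: 3 + 3 + 3 + 3 + 2; product 3·3·3·3·2 = 162.

162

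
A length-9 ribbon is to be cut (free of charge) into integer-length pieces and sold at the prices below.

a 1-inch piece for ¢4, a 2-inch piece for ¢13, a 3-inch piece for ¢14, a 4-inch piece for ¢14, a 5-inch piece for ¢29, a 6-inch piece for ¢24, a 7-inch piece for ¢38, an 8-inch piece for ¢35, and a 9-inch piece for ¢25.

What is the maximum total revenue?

56

Let best[k] be the best obtainable value from length k. For each k, try every first piece i and keep the best of price[i] + best[k−i].
best[1] = 4
best[2] = 13
best[3] = 17  (first piece 1, then best[2]=13)
best[4] = 26  (first piece 2, then best[2]=13)
best[5] = 30  (first piece 1, then best[4]=26)
best[6] = 39  (first piece 2, then best[4]=26)
best[7] = 43  (first piece 1, then best[6]=39)
best[8] = 52  (first piece 2, then best[6]=39)
best[9] = 56  (first piece 1, then best[8]=52)
One optimal cutting: 2 + 2 + 2 + 2 + 1 → ¢13 + ¢13 + ¢13 + ¢13 + ¢4 = ¢56.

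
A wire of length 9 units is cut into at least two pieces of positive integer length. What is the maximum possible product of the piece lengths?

27

Let prod[k] be the best product for length k (with at least one cut). For each first piece i, the rest contributes max(k−i, prod[k−i]).
prod[2] = 1*max(1,0) = 1*1 = 1
prod[3] = 1*max(2,1) = 1*2 = 2
prod[4] = 2*max(2,1) = 2*2 = 4
prod[5] = 2*max(3,2) = 2*3 = 6
prod[6] = 3*max(3,2) = 3*3 = 9
prod[7] = 2*max(5,6) = 2*6 = 12
prod[8] = 2*max(6,9) = 2*9 = 18
prod[9] = 3*max(6,9) = 3*9 = 27
One optimal split: 3 + 3 + 3; product 3*3*3 = 27.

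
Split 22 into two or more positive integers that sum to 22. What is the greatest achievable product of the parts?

2916

Define g[k] = max over 1≤i<k of i · max(k−i, g[k−i]); the inner max lets the remainder stay uncut if that's better.
g[2] = 1·max(1,0) = 1·1 = 1
g[3] = 1·max(2,1) = 1·2 = 2
g[4] = 2·max(2,1) = 2·2 = 4
g[5] = 2·max(3,2) = 2·3 = 6
g[6] = 3·max(3,2) = 3·3 = 9
g[7] = 2·max(5,6) = 2·6 = 12
g[8] = 2·max(6,9) = 2·9 = 18
g[9] = 3·max(6,9) = 3·9 = 27
g[10] = 2·max(8,18) = 2·18 = 36
g[11] = 2·max(9,27) = 2·27 = 54
g[12] = 3·max(9,27) = 3·27 = 81
g[13] = 2·max(11,54) = 2·54 = 108
g[14] = 2·max(12,81) = 2·81 = 162
g[15] = 3·max(12,81) = 3·81 = 243
g[16] = 2·max(14,162) = 2·162 = 324
g[17] = 2·max(15,243) = 2·243 = 486
g[18] = 3·max(15,243) = 3·243 = 729
g[19] = 2·max(17,486) = 2·486 = 972
g[20] = 2·max(18,729) = 2·729 = 1458
g[21] = 3·max(18,729) = 3·729 = 2187
g[22] = 2·max(20,1458) = 2·1458 = 2916
One optimal split: 3 + 3 + 3 + 3 + 3 + 3 + 2 + 2; product 3·3·3·3·3·3·2·2 = 2916.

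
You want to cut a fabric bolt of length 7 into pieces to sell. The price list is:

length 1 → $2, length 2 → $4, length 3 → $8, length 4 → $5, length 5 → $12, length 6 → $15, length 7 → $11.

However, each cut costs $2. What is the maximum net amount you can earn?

15

Build r[k] bottom-up: r[k] = max over allowed piece i of (p[i] + r[k−i]) − 2 per cut.
r[1] = 2
r[2] = max(2+2-2, 4+0) = 4
r[3] = max(2+4-2, 4+2-2, 8+0) = 8
r[4] = max(2+8-2, 4+4-2, 8+2-2, 5+0) = 8
r[5] = max(2+8-2, 4+8-2, 8+4-2, 5+2-2, 12+0) = 12
r[6] = max(2+12-2, 4+8-2, 8+8-2, 5+4-2, 12+2-2, 15+0) = 15
r[7] = max(2+15-2, 4+12-2, 8+8-2, …, 15+2-2, 11+0) = 15
One optimal plan: pieces 6 + 1 (1 cut) → $17 − $2 = $15.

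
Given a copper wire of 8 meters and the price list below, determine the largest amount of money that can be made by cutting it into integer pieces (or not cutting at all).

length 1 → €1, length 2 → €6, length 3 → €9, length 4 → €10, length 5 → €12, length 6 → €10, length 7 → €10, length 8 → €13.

Let v[k] be the best obtainable value from length k. For each k, try every first piece i and keep the best of price[i] + v[k−i].
v[1] = 1
v[2] = 6
v[3] = 9
v[4] = 12  (first piece 2, then v[2]=6)
v[5] = 15  (first piece 2, then v[3]=9)
v[6] = 18  (first piece 2, then v[4]=12)
v[7] = 21  (first piece 2, then v[5]=15)
v[8] = 24  (first piece 2, then v[6]=18)
One optimal cutting: 2 + 2 + 2 + 2 → €6 + €6 + €6 + €6 = €24.

24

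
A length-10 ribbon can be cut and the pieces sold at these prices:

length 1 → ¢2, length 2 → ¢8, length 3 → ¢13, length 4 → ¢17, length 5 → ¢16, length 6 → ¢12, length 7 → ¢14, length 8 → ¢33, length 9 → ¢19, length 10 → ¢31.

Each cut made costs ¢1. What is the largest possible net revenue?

Consider every possible first cut. v[k] is the best of p[i]+v[k−i] over all sellable i≤k, charging 1 whenever i<k.
v[1] = 2
v[2] = 8
v[3] = 13
v[4] = 17
v[5] = 20  (first piece 2, then v[3]=13)
v[6] = 25  (first piece 3, then v[3]=13)
v[7] = 29  (first piece 3, then v[4]=17)
v[8] = 33  (first piece 4, then v[4]=17)
v[9] = 37  (first piece 3, then v[6]=25)
v[10] = 41  (first piece 3, then v[7]=29)
One optimal plan: pieces 4 + 3 + 3 (2 cuts) → ¢43 − ¢2 = ¢41.

41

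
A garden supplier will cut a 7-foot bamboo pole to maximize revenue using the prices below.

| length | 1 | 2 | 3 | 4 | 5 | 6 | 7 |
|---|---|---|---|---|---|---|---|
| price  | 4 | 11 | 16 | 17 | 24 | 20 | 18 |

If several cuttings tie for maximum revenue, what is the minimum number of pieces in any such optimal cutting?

3

Build r[k] bottom-up: r[k] = max over allowed piece i of (p[i] + r[k−i]).
r[1] = 4
r[2] = max(4+4, 11+0) = 11
r[3] = max(4+11, 11+4, 16+0) = 16
r[4] = max(4+16, 11+11, 16+4, 17+0) = 22
r[5] = max(4+22, 11+16, 16+11, 17+4, 24+0) = 27
r[6] = max(4+27, 11+22, 16+16, 17+11, 24+4, 20+0) = 33
r[7] = max(4+33, 11+27, 16+22, …, 20+4, 18+0) = 38
Maximum revenue is $38.
Now minimize piece count subject to staying optimal: for each k, pieces[k] = 1 + min over i with p[i]+r[k−i]=r[k] of pieces[k−i].
pieces[4] = 2
pieces[5] = 2
pieces[6] = 3
pieces[7] = 3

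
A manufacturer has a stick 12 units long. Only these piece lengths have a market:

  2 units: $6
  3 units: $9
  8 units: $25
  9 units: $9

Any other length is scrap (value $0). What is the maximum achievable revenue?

Consider every possible first cut. best[k] is the best of p[i]+best[k−i] over all sellable i≤k.
best[1] = 0
best[2] = 6
best[3] = max(6+0, 9+0) = 9
best[4] = max(6+6, 9+0) = 12
best[5] = max(6+9, 9+6) = 15
best[6] = max(6+12, 9+9) = 18
best[7] = max(6+15, 9+12) = 21
best[8] = max(6+18, 9+15, 25+0) = 25
best[9] = max(6+21, 9+18, 25+0, 9+0) = 27
best[10] = max(6+25, 9+21, 25+6, 9+0) = 31
best[11] = max(6+27, 9+25, 25+9, 9+6) = 34
best[12] = max(6+31, 9+27, 25+12, 9+9) = 37
One optimal cutting: 8 + 2 + 2 → $37.

37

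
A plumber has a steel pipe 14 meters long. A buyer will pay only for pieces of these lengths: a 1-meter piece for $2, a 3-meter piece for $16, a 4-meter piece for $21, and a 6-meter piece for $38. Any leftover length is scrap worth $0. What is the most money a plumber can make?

Build f[k] bottom-up: f[k] = max over allowed piece i of (p[i] + f[k−i]).
f[1] = 2
f[2] = 4  (first piece 1, then f[1]=2)
f[3] = max(2+4, 16+0) = 16
f[4] = max(2+16, 16+2, 21+0) = 21
f[5] = max(2+21, 16+4, 21+2) = 23
f[6] = max(2+23, 16+16, 21+4, 38+0) = 38
f[7] = max(2+38, 16+21, 21+16, 38+2) = 40
f[8] = max(2+40, 16+23, 21+21, 38+4) = 42
f[9] = max(2+42, 16+38, 21+23, 38+16) = 54
f[10] = max(2+54, 16+40, 21+38, 38+21) = 59
f[11] = max(2+59, 16+42, 21+40, 38+23) = 61
f[12] = max(2+61, 16+54, 21+42, 38+38) = 76
f[13] = max(2+76, 16+59, 21+54, 38+40) = 78
f[14] = max(2+78, 16+61, 21+59, 38+42) = 80
One optimal cutting: 6 + 6 + 1 + 1 → $80.

80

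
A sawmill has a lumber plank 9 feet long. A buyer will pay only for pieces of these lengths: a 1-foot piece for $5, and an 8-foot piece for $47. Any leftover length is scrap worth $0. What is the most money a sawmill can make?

52

Let f[k] be the best obtainable value from length k. For each k, try every first piece i and keep the best of price[i] + f[k−i].
f[1] = 5
f[2] = 10  (first piece 1, then f[1]=5)
f[3] = 15  (first piece 1, then f[2]=10)
f[4] = 20  (first piece 1, then f[3]=15)
f[5] = 25  (first piece 1, then f[4]=20)
f[6] = 30  (first piece 1, then f[5]=25)
f[7] = 35  (first piece 1, then f[6]=30)
f[8] = max(5+35, 47+0) = 47
f[9] = max(5+47, 47+5) = 52
One optimal cutting: 8 + 1 → $52.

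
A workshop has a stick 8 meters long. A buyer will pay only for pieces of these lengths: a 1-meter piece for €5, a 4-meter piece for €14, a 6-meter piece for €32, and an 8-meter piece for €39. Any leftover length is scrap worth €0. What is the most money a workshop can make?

42

Consider every possible first cut. best[k] is the best of p[i]+best[k−i] over all sellable i≤k.
best[1] = 5
best[2] = 10  (first piece 1, then best[1]=5)
best[3] = 15  (first piece 1, then best[2]=10)
best[4] = 20  (first piece 1, then best[3]=15)
best[5] = 25  (first piece 1, then best[4]=20)
best[6] = 32
best[7] = 37  (first piece 1, then best[6]=32)
best[8] = 42  (first piece 1, then best[7]=37)
One optimal cutting: 6 + 1 + 1 → €42.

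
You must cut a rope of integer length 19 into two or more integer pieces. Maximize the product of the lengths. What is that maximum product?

972

Let g[k] be the best product for length k (with at least one cut). For each first piece i, the rest contributes max(k−i, g[k−i]).
g[2] = 1·max(1,0) = 1·1 = 1
g[3] = 1·max(2,1) = 1·2 = 2
g[4] = 2·max(2,1) = 2·2 = 4
g[5] = 2·max(3,2) = 2·3 = 6
g[6] = 3·max(3,2) = 3·3 = 9
g[7] = 2·max(5,6) = 2·6 = 12
g[8] = 2·max(6,9) = 2·9 = 18
g[9] = 3·max(6,9) = 3·9 = 27
g[10] = 2·max(8,18) = 2·18 = 36
g[11] = 2·max(9,27) = 2·27 = 54
g[12] = 3·max(9,27) = 3·27 = 81
g[13] = 2·max(11,54) = 2·54 = 108
g[14] = 2·max(12,81) = 2·81 = 162
g[15] = 3·max(12,81) = 3·81 = 243
g[16] = 2·max(14,162) = 2·162 = 324
g[17] = 2·max(15,243) = 2·243 = 486
g[18] = 3·max(15,243) = 3·243 = 729
g[19] = 2·max(17,486) = 2·486 = 972
One optimal split: 3 + 3 + 3 + 3 + 3 + 2 + 2; product 3·3·3·3·3·2·2 = 972.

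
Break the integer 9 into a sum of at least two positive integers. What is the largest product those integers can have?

Let m[k] be the best product for length k (with at least one cut). For each first piece i, the rest contributes max(k−i, m[k−i]).
Small cases: m[2]=1, m[3]=2.
m[4] = 2·max(2,1) = 2·2 = 4
m[5] = 2·max(3,2) = 2·3 = 6
m[6] = 3·max(3,2) = 3·3 = 9
m[7] = 2·max(5,6) = 2·6 = 12
m[8] = 2·max(6,9) = 2·9 = 18
m[9] = 3·max(6,9) = 3·9 = 27
One optimal split: 3 + 3 + 3; product 3·3·3 = 27.

27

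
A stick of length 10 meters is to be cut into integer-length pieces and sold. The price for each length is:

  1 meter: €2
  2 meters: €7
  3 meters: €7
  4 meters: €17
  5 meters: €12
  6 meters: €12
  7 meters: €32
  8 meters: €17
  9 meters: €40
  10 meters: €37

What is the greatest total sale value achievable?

Let r[k] be the best obtainable value from length k. For each k, try every first piece i and keep the best of price[i] + r[k−i].
r[1] = 2
r[2] = max(2+2, 7+0) = 7
r[3] = max(2+7, 7+2, 7+0) = 9
r[4] = max(2+9, 7+7, 7+2, 17+0) = 17
r[5] = max(2+17, 7+9, 7+7, 17+2, 12+0) = 19
r[6] = max(2+19, 7+17, 7+9, 17+7, 12+2, 12+0) = 24
r[7] = max(2+24, 7+19, 7+17, …, 12+2, 32+0) = 32
r[8] = max(2+32, 7+24, 7+19, …, 32+2, 17+0) = 34
r[9] = max(2+34, 7+32, 7+24, …, 17+2, 40+0) = 40
r[10] = max(2+40, 7+34, 7+32, …, 40+2, 37+0) = 42
One optimal cutting: 9 + 1 → €40 + €2 = €42.

42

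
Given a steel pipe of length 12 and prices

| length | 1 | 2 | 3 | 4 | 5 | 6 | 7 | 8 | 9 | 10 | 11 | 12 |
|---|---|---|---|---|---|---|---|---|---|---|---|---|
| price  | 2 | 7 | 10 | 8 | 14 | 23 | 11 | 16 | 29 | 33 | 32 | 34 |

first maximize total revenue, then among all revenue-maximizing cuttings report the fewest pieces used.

2

Build r[k] bottom-up: r[k] = max over allowed piece i of (p[i] + r[k−i]).
r[1] = 2
r[2] = max(2+2, 7+0) = 7
r[3] = max(2+7, 7+2, 10+0) = 10
r[4] = max(2+10, 7+7, 10+2, 8+0) = 14
r[5] = max(2+14, 7+10, 10+7, 8+2, 14+0) = 17
r[6] = max(2+17, 7+14, 10+10, 8+7, 14+2, 23+0) = 23
r[7] = max(2+23, 7+17, 10+14, …, 23+2, 11+0) = 25
r[8] = max(2+25, 7+23, 10+17, …, 11+2, 16+0) = 30
r[9] = max(2+30, 7+25, 10+23, …, 16+2, 29+0) = 33
r[10] = max(2+33, 7+30, 10+25, …, 29+2, 33+0) = 37
r[11] = max(2+37, 7+33, 10+30, …, 33+2, 32+0) = 40
r[12] = max(2+40, 7+37, 10+33, …, 32+2, 34+0) = 46
Maximum revenue is $46.
Now minimize piece count subject to staying optimal: for each k, pieces[k] = 1 + min over i with p[i]+r[k−i]=r[k] of pieces[k−i].
pieces[9] = 2
pieces[10] = 3
pieces[11] = 3
pieces[12] = 2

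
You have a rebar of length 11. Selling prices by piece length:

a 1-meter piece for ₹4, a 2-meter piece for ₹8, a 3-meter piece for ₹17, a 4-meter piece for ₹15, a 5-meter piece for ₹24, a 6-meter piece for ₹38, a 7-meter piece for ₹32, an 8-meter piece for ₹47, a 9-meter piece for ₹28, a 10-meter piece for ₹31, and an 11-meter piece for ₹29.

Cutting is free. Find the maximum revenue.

Let r[k] be the best obtainable value from length k. For each k, try every first piece i and keep the best of price[i] + r[k−i].
r[1] = 4
r[2] = 8  (first piece 1, then r[1]=4)
r[3] = 17
r[4] = 21  (first piece 1, then r[3]=17)
r[5] = 25  (first piece 1, then r[4]=21)
r[6] = 38
r[7] = 42  (first piece 1, then r[6]=38)
r[8] = 47
r[9] = 55  (first piece 3, then r[6]=38)
r[10] = 59  (first piece 1, then r[9]=55)
r[11] = 64  (first piece 3, then r[8]=47)
One optimal cutting: 8 + 3 → ₹47 + ₹17 = ₹64.

64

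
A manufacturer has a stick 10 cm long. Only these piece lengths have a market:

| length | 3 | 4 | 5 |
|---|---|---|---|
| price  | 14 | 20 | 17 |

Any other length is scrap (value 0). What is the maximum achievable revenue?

48

Consider every possible first cut. best[k] is the best of p[i]+best[k−i] over all sellable i≤k.
best[1] = 0
best[2] = 0
best[3] = 14
best[4] = max(14+0, 20+0) = 20
best[5] = max(14+0, 20+0, 17+0) = 20
best[6] = max(14+14, 20+0, 17+0) = 28
best[7] = max(14+20, 20+14, 17+0) = 34
best[8] = max(14+20, 20+20, 17+14) = 40
best[9] = max(14+28, 20+20, 17+20) = 42
best[10] = max(14+34, 20+28, 17+20) = 48
One optimal cutting: 4 + 3 + 3 → 48.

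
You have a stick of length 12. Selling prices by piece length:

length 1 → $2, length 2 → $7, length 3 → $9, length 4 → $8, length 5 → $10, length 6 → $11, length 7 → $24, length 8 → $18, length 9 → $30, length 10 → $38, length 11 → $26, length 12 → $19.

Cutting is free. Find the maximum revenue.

Let v[k] be the best obtainable value from length k. For each k, try every first piece i and keep the best of price[i] + v[k−i].
v[1] = 2
v[2] = max(2+2, 7+0) = 7
v[3] = max(2+7, 7+2, 9+0) = 9
v[4] = max(2+9, 7+7, 9+2, 8+0) = 14
v[5] = max(2+14, 7+9, 9+7, 8+2, 10+0) = 16
v[6] = max(2+16, 7+14, 9+9, 8+7, 10+2, 11+0) = 21
v[7] = max(2+21, 7+16, 9+14, …, 11+2, 24+0) = 24
v[8] = max(2+24, 7+21, 9+16, …, 24+2, 18+0) = 28
v[9] = max(2+28, 7+24, 9+21, …, 18+2, 30+0) = 31
v[10] = max(2+31, 7+28, 9+24, …, 30+2, 38+0) = 38
v[11] = max(2+38, 7+31, 9+28, …, 38+2, 26+0) = 40
v[12] = max(2+40, 7+38, 9+31, …, 26+2, 19+0) = 45
One optimal cutting: 10 + 2 → $38 + $7 = $45.

45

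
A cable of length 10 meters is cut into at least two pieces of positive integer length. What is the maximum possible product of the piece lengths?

Define f[k] = max over 1≤i<k of i · max(k−i, f[k−i]); the inner max lets the remainder stay uncut if that's better.
f[2] = 1×max(1,0) = 1×1 = 1
f[3] = 1×max(2,1) = 1×2 = 2
f[4] = 2×max(2,1) = 2×2 = 4
f[5] = 2×max(3,2) = 2×3 = 6
f[6] = 3×max(3,2) = 3×3 = 9
f[7] = 2×max(5,6) = 2×6 = 12
f[8] = 2×max(6,9) = 2×9 = 18
f[9] = 3×max(6,9) = 3×9 = 27
f[10] = 2×max(8,18) = 2×18 = 36
One optimal split: 3 + 3 + 2 + 2; product 3×3×2×2 = 36.

36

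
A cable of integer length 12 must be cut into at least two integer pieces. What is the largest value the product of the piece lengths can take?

81

Fill f[k] for k=2..12: at each k try every first piece i and multiply by the better of (k−i) uncut or f[k−i].
f[2] = 1*max(1,0) = 1*1 = 1
f[3] = 1*max(2,1) = 1*2 = 2
f[4] = 2*max(2,1) = 2*2 = 4
f[5] = 2*max(3,2) = 2*3 = 6
f[6] = 3*max(3,2) = 3*3 = 9
f[7] = 2*max(5,6) = 2*6 = 12
f[8] = 2*max(6,9) = 2*9 = 18
f[9] = 3*max(6,9) = 3*9 = 27
f[10] = 2*max(8,18) = 2*18 = 36
f[11] = 2*max(9,27) = 2*27 = 54
f[12] = 3*max(9,27) = 3*27 = 81
One optimal split: 3 + 3 + 3 + 3; product 3*3*3*3 = 81.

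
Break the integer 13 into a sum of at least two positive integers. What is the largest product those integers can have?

108

Fill P[k] for k=2..13: at each k try every first piece i and multiply by the better of (k−i) uncut or P[k−i].
P[2] = 1×max(1,0) = 1×1 = 1
P[3] = 1×max(2,1) = 1×2 = 2
P[4] = 2×max(2,1) = 2×2 = 4
P[5] = 2×max(3,2) = 2×3 = 6
P[6] = 3×max(3,2) = 3×3 = 9
P[7] = 2×max(5,6) = 2×6 = 12
P[8] = 2×max(6,9) = 2×9 = 18
P[9] = 3×max(6,9) = 3×9 = 27
P[10] = 2×max(8,18) = 2×18 = 36
P[11] = 2×max(9,27) = 2×27 = 54
P[12] = 3×max(9,27) = 3×27 = 81
P[13] = 2×max(11,54) = 2×54 = 108
One optimal split: 3 + 3 + 3 + 2 + 2; product 3×3×3×2×2 = 108.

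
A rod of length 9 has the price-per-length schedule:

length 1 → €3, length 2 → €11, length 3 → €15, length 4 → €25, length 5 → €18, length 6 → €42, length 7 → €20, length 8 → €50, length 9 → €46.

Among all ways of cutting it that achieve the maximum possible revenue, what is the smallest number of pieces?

Let r[k] be the best obtainable value from length k. For each k, try every first piece i and keep the best of price[i] + r[k−i].
r[1] = 3
r[2] = max(3+3, 11+0) = 11
r[3] = max(3+11, 11+3, 15+0) = 15
r[4] = max(3+15, 11+11, 15+3, 25+0) = 25
r[5] = max(3+25, 11+15, 15+11, 25+3, 18+0) = 28
r[6] = max(3+28, 11+25, 15+15, 25+11, 18+3, 42+0) = 42
r[7] = max(3+42, 11+28, 15+25, …, 42+3, 20+0) = 45
r[8] = max(3+45, 11+42, 15+28, …, 20+3, 50+0) = 53
r[9] = max(3+53, 11+45, 15+42, …, 50+3, 46+0) = 57
Maximum revenue is €57.
Now minimize piece count subject to staying optimal: for each k, pieces[k] = 1 + min over i with p[i]+r[k−i]=r[k] of pieces[k−i].
pieces[6] = 1
pieces[7] = 2
pieces[8] = 2
pieces[9] = 2

2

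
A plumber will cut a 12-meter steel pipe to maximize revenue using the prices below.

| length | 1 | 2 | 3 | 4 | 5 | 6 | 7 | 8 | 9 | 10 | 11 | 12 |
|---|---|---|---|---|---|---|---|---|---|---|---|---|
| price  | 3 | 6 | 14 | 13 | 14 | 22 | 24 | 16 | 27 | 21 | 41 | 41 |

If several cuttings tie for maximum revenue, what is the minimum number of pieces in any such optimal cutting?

Consider every possible first cut. r[k] is the best of p[i]+r[k−i] over all sellable i≤k.
r[1] = 3
r[2] = max(3+3, 6+0) = 6
r[3] = max(3+6, 6+3, 14+0) = 14
r[4] = max(3+14, 6+6, 14+3, 13+0) = 17
r[5] = max(3+17, 6+14, 14+6, 13+3, 14+0) = 20
r[6] = max(3+20, 6+17, 14+14, 13+6, 14+3, 22+0) = 28
r[7] = max(3+28, 6+20, 14+17, …, 22+3, 24+0) = 31
r[8] = max(3+31, 6+28, 14+20, …, 24+3, 16+0) = 34
r[9] = max(3+34, 6+31, 14+28, …, 16+3, 27+0) = 42
r[10] = max(3+42, 6+34, 14+31, …, 27+3, 21+0) = 45
r[11] = max(3+45, 6+42, 14+34, …, 21+3, 41+0) = 48
r[12] = max(3+48, 6+45, 14+42, …, 41+3, 41+0) = 56
Maximum revenue is $56.
Now minimize piece count subject to staying optimal: for each k, pieces[k] = 1 + min over i with p[i]+r[k−i]=r[k] of pieces[k−i].
pieces[9] = 3
pieces[10] = 4
pieces[11] = 4
pieces[12] = 4

4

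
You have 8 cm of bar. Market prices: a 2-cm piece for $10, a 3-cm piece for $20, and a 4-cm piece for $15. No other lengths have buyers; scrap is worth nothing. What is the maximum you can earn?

50

Build best[k] bottom-up: best[k] = max over allowed piece i of (p[i] + best[k−i]).
best[1] = 0
best[2] = 10
best[3] = max(10+0, 20+0) = 20
best[4] = max(10+10, 20+0, 15+0) = 20
best[5] = max(10+20, 20+10, 15+0) = 30
best[6] = max(10+20, 20+20, 15+10) = 40
best[7] = max(10+30, 20+20, 15+20) = 40
best[8] = max(10+40, 20+30, 15+20) = 50
One optimal cutting: 3 + 3 + 2 → $50.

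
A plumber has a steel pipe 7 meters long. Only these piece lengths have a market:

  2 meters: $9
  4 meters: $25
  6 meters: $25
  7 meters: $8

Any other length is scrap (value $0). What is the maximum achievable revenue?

34

Consider every possible first cut. best[k] is the best of p[i]+best[k−i] over all sellable i≤k.
best[1] = 0
best[2] = 9
best[3] = 9
best[4] = max(9+9, 25+0) = 25
best[5] = max(9+9, 25+0) = 25
best[6] = max(9+25, 25+9, 25+0) = 34
best[7] = max(9+25, 25+9, 25+0, 8+0) = 34
One optimal cutting: pieces 4 + 2 with 1 meter of scrap → $34.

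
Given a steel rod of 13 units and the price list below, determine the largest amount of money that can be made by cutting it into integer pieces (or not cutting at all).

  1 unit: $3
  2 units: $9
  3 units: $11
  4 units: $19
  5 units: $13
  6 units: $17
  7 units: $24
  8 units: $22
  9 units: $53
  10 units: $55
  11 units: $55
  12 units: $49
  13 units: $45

72

Build best[k] bottom-up: best[k] = max over allowed piece i of (p[i] + best[k−i]).
best[1] = 3
best[2] = max(3+3, 9+0) = 9
best[3] = max(3+9, 9+3, 11+0) = 12
best[4] = max(3+12, 9+9, 11+3, 19+0) = 19
best[5] = max(3+19, 9+12, 11+9, 19+3, 13+0) = 22
best[6] = max(3+22, 9+19, 11+12, 19+9, 13+3, 17+0) = 28
best[7] = max(3+28, 9+22, 11+19, …, 17+3, 24+0) = 31
best[8] = max(3+31, 9+28, 11+22, …, 24+3, 22+0) = 38
best[9] = max(3+38, 9+31, 11+28, …, 22+3, 53+0) = 53
best[10] = max(3+53, 9+38, 11+31, …, 53+3, 55+0) = 56
best[11] = max(3+56, 9+53, 11+38, …, 55+3, 55+0) = 62
best[12] = max(3+62, 9+56, 11+53, …, 55+3, 49+0) = 65
best[13] = max(3+65, 9+62, 11+56, …, 49+3, 45+0) = 72
One optimal cutting: 9 + 4 → $53 + $19 = $72.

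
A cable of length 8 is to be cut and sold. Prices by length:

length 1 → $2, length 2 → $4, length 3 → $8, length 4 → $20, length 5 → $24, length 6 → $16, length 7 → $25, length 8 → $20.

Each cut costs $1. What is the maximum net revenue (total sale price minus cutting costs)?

39

Let r[k] be the best obtainable value from length k. For each k, try every first piece i and keep the best of price[i] + r[k−i] minus the 1 cut fee when i<k.
r[1] = 2
r[2] = max(2+2-1, 4+0) = 4
r[3] = max(2+4-1, 4+2-1, 8+0) = 8
r[4] = max(2+8-1, 4+4-1, 8+2-1, 20+0) = 20
r[5] = max(2+20-1, 4+8-1, 8+4-1, 20+2-1, 24+0) = 24
r[6] = max(2+24-1, 4+20-1, 8+8-1, 20+4-1, 24+2-1, 16+0) = 25
r[7] = max(2+25-1, 4+24-1, 8+20-1, …, 16+2-1, 25+0) = 27
r[8] = max(2+27-1, 4+25-1, 8+24-1, …, 25+2-1, 20+0) = 39
One optimal plan: pieces 4 + 4 (1 cut) → $40 − $1 = $39.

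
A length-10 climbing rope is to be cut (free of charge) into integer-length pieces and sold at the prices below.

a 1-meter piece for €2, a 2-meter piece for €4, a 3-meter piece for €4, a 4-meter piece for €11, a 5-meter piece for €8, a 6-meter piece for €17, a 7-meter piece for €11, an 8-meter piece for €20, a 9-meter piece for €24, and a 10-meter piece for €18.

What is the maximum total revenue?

28

Let v[k] be the best obtainable value from length k. For each k, try every first piece i and keep the best of price[i] + v[k−i].
v[1] = 2
v[2] = 4  (first piece 1, then v[1]=2)
v[3] = 6  (first piece 1, then v[2]=4)
v[4] = 11
v[5] = 13  (first piece 1, then v[4]=11)
v[6] = 17
v[7] = 19  (first piece 1, then v[6]=17)
v[8] = 22  (first piece 4, then v[4]=11)
v[9] = 24  (first piece 1, then v[8]=22)
v[10] = 28  (first piece 4, then v[6]=17)
One optimal cutting: 6 + 4 → €17 + €11 = €28.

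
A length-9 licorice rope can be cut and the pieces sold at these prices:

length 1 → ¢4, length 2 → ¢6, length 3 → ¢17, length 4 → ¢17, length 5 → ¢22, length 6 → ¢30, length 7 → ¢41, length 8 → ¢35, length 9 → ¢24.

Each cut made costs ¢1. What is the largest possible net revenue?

49

Build r[k] bottom-up: r[k] = max over allowed piece i of (p[i] + r[k−i]) − 1 per cut.
r[1] = 4
r[2] = max(4+4-1, 6+0) = 7
r[3] = max(4+7-1, 6+4-1, 17+0) = 17
r[4] = max(4+17-1, 6+7-1, 17+4-1, 17+0) = 20
r[5] = max(4+20-1, 6+17-1, 17+7-1, 17+4-1, 22+0) = 23
r[6] = max(4+23-1, 6+20-1, 17+17-1, 17+7-1, 22+4-1, 30+0) = 33
r[7] = max(4+33-1, 6+23-1, 17+20-1, …, 30+4-1, 41+0) = 41
r[8] = max(4+41-1, 6+33-1, 17+23-1, …, 41+4-1, 35+0) = 44
r[9] = max(4+44-1, 6+41-1, 17+33-1, …, 35+4-1, 24+0) = 49
One optimal plan: pieces 3 + 3 + 3 (2 cuts) → ¢51 − ¢2 = ¢49.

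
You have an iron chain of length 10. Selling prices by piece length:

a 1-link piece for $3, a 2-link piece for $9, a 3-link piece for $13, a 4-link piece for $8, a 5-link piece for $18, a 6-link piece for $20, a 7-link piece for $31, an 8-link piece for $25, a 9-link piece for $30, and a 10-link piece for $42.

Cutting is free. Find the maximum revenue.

45

Let r[k] be the best obtainable value from length k. For each k, try every first piece i and keep the best of price[i] + r[k−i].
r[1] = 3
r[2] = 9
r[3] = 13
r[4] = 18  (first piece 2, then r[2]=9)
r[5] = 22  (first piece 2, then r[3]=13)
r[6] = 27  (first piece 2, then r[4]=18)
r[7] = 31  (first piece 2, then r[5]=22)
r[8] = 36  (first piece 2, then r[6]=27)
r[9] = 40  (first piece 2, then r[7]=31)
r[10] = 45  (first piece 2, then r[8]=36)
One optimal cutting: 2 + 2 + 2 + 2 + 2 → $9 + $9 + $9 + $9 + $9 = $45.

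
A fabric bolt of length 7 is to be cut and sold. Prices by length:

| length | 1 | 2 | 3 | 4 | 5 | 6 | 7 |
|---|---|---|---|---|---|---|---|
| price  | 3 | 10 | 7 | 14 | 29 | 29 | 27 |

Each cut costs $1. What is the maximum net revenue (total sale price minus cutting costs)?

38

Let v[k] be the best obtainable value from length k. For each k, try every first piece i and keep the best of price[i] + v[k−i] minus the 1 cut fee when i<k.
v[1] = 3
v[2] = max(3+3-1, 10+0) = 10
v[3] = max(3+10-1, 10+3-1, 7+0) = 12
v[4] = max(3+12-1, 10+10-1, 7+3-1, 14+0) = 19
v[5] = max(3+19-1, 10+12-1, 7+10-1, 14+3-1, 29+0) = 29
v[6] = max(3+29-1, 10+19-1, 7+12-1, 14+10-1, 29+3-1, 29+0) = 31
v[7] = max(3+31-1, 10+29-1, 7+19-1, …, 29+3-1, 27+0) = 38
One optimal plan: pieces 5 + 2 (1 cut) → $39 − $1 = $38.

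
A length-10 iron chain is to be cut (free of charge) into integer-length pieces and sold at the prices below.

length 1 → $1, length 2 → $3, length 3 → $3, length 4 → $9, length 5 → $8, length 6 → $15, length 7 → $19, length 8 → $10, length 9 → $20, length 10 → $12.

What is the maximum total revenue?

24

Consider every possible first cut. r[k] is the best of p[i]+r[k−i] over all sellable i≤k.
r[1] = 1
r[2] = 3
r[3] = 4  (first piece 1, then r[2]=3)
r[4] = 9
r[5] = 10  (first piece 1, then r[4]=9)
r[6] = 15
r[7] = 19
r[8] = 20  (first piece 1, then r[7]=19)
r[9] = 22  (first piece 2, then r[7]=19)
r[10] = 24  (first piece 4, then r[6]=15)
One optimal cutting: 6 + 4 → $15 + $9 = $24.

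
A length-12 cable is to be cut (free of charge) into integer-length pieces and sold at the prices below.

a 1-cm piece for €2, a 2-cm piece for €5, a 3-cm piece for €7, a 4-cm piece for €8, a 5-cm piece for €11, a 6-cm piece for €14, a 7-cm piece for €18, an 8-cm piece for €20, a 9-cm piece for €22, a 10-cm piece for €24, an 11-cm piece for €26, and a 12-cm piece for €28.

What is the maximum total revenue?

30

Build v[k] bottom-up: v[k] = max over allowed piece i of (p[i] + v[k−i]).
v[1] = 2
v[2] = 5
v[3] = 7  (first piece 1, then v[2]=5)
v[4] = 10  (first piece 2, then v[2]=5)
v[5] = 12  (first piece 1, then v[4]=10)
v[6] = 15  (first piece 2, then v[4]=10)
v[7] = 18
v[8] = 20  (first piece 1, then v[7]=18)
v[9] = 23  (first piece 2, then v[7]=18)
v[10] = 25  (first piece 1, then v[9]=23)
v[11] = 28  (first piece 2, then v[9]=23)
v[12] = 30  (first piece 1, then v[11]=28)
One optimal cutting: 7 + 2 + 2 + 1 → €18 + €5 + €5 + €2 = €30.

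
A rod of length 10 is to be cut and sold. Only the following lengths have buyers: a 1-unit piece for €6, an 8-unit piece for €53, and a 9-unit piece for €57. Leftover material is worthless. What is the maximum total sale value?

Build f[k] bottom-up: f[k] = max over allowed piece i of (p[i] + f[k−i]).
f[1] = 6
f[2] = 12  (first piece 1, then f[1]=6)
f[3] = 18  (first piece 1, then f[2]=12)
f[4] = 24  (first piece 1, then f[3]=18)
f[5] = 30  (first piece 1, then f[4]=24)
f[6] = 36  (first piece 1, then f[5]=30)
f[7] = 42  (first piece 1, then f[6]=36)
f[8] = max(6+42, 53+0) = 53
f[9] = max(6+53, 53+6, 57+0) = 59
f[10] = max(6+59, 53+12, 57+6) = 65
One optimal cutting: 8 + 1 + 1 → €65.

65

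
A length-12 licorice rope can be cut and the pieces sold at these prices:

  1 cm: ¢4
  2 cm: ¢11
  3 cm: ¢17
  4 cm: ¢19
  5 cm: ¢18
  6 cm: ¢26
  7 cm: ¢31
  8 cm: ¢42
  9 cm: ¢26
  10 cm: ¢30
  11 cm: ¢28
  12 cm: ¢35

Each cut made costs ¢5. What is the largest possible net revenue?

Build r[k] bottom-up: r[k] = max over allowed piece i of (p[i] + r[k−i]) − 5 per cut.
r[1] = 4
r[2] = max(4+4-5, 11+0) = 11
r[3] = max(4+11-5, 11+4-5, 17+0) = 17
r[4] = max(4+17-5, 11+11-5, 17+4-5, 19+0) = 19
r[5] = max(4+19-5, 11+17-5, 17+11-5, 19+4-5, 18+0) = 23
r[6] = max(4+23-5, 11+19-5, 17+17-5, 19+11-5, 18+4-5, 26+0) = 29
r[7] = max(4+29-5, 11+23-5, 17+19-5, …, 26+4-5, 31+0) = 31
r[8] = max(4+31-5, 11+29-5, 17+23-5, …, 31+4-5, 42+0) = 42
r[9] = max(4+42-5, 11+31-5, 17+29-5, …, 42+4-5, 26+0) = 41
r[10] = max(4+41-5, 11+42-5, 17+31-5, …, 26+4-5, 30+0) = 48
r[11] = max(4+48-5, 11+41-5, 17+42-5, …, 30+4-5, 28+0) = 54
r[12] = max(4+54-5, 11+48-5, 17+41-5, …, 28+4-5, 35+0) = 56
One optimal plan: pieces 8 + 4 (1 cut) → ¢61 − ¢5 = ¢56.

56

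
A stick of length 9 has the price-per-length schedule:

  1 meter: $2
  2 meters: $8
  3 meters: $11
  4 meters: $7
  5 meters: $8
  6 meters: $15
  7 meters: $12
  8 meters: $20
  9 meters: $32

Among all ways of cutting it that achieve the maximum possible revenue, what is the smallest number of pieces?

4

Build r[k] bottom-up: r[k] = max over allowed piece i of (p[i] + r[k−i]).
r[1] = 2
r[2] = max(2+2, 8+0) = 8
r[3] = max(2+8, 8+2, 11+0) = 11
r[4] = max(2+11, 8+8, 11+2, 7+0) = 16
r[5] = max(2+16, 8+11, 11+8, 7+2, 8+0) = 19
r[6] = max(2+19, 8+16, 11+11, 7+8, 8+2, 15+0) = 24
r[7] = max(2+24, 8+19, 11+16, …, 15+2, 12+0) = 27
r[8] = max(2+27, 8+24, 11+19, …, 12+2, 20+0) = 32
r[9] = max(2+32, 8+27, 11+24, …, 20+2, 32+0) = 35
Maximum revenue is $35.
Now minimize piece count subject to staying optimal: for each k, pieces[k] = 1 + min over i with p[i]+r[k−i]=r[k] of pieces[k−i].
pieces[6] = 3
pieces[7] = 3
pieces[8] = 4
pieces[9] = 4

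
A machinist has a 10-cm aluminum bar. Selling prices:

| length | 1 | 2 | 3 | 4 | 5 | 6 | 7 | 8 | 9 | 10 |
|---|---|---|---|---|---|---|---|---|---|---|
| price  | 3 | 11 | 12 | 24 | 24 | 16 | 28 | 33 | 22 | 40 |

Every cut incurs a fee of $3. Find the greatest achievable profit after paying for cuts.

Let net[k] be the best obtainable value from length k. For each k, try every first piece i and keep the best of price[i] + net[k−i] minus the 3 cut fee when i<k.
net[1] = 3
net[2] = 11
net[3] = 12
net[4] = 24
net[5] = 24  (first piece 1, then net[4]=24)
net[6] = 32  (first piece 2, then net[4]=24)
net[7] = 33  (first piece 3, then net[4]=24)
net[8] = 45  (first piece 4, then net[4]=24)
net[9] = 45  (first piece 1, then net[8]=45)
net[10] = 53  (first piece 2, then net[8]=45)
One optimal plan: pieces 4 + 4 + 2 (2 cuts) → $59 − $6 = $53.

53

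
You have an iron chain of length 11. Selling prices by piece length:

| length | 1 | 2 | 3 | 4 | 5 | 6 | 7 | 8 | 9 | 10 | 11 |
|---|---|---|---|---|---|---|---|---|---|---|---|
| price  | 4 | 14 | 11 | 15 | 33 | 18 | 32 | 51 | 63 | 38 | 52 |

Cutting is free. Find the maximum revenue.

Build r[k] bottom-up: r[k] = max over allowed piece i of (p[i] + r[k−i]).
r[1] = 4
r[2] = max(4+4, 14+0) = 14
r[3] = max(4+14, 14+4, 11+0) = 18
r[4] = max(4+18, 14+14, 11+4, 15+0) = 28
r[5] = max(4+28, 14+18, 11+14, 15+4, 33+0) = 33
r[6] = max(4+33, 14+28, 11+18, 15+14, 33+4, 18+0) = 42
r[7] = max(4+42, 14+33, 11+28, …, 18+4, 32+0) = 47
r[8] = max(4+47, 14+42, 11+33, …, 32+4, 51+0) = 56
r[9] = max(4+56, 14+47, 11+42, …, 51+4, 63+0) = 63
r[10] = max(4+63, 14+56, 11+47, …, 63+4, 38+0) = 70
r[11] = max(4+70, 14+63, 11+56, …, 38+4, 52+0) = 77
One optimal cutting: 9 + 2 → $63 + $14 = $77.

77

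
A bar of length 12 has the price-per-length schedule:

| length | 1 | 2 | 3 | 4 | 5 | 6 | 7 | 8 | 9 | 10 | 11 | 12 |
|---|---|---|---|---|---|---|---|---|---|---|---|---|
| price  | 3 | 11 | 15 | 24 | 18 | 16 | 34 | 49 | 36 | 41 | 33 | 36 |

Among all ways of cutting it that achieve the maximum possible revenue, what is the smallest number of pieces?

Build r[k] bottom-up: r[k] = max over allowed piece i of (p[i] + r[k−i]).
r[1] = 3
r[2] = 11
r[3] = 15
r[4] = 24
r[5] = 27  (first piece 1, then r[4]=24)
r[6] = 35  (first piece 2, then r[4]=24)
r[7] = 39  (first piece 3, then r[4]=24)
r[8] = 49
r[9] = 52  (first piece 1, then r[8]=49)
r[10] = 60  (first piece 2, then r[8]=49)
r[11] = 64  (first piece 3, then r[8]=49)
r[12] = 73  (first piece 4, then r[8]=49)
Maximum revenue is $73.
Now minimize piece count subject to staying optimal: for each k, pieces[k] = 1 + min over i with p[i]+r[k−i]=r[k] of pieces[k−i].
pieces[9] = 2
pieces[10] = 2
pieces[11] = 2
pieces[12] = 2

2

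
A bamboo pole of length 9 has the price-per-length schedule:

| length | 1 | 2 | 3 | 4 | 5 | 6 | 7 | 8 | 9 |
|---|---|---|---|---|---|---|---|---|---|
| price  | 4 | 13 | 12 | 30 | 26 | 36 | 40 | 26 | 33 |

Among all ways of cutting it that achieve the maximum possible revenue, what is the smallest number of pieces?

Build r[k] bottom-up: r[k] = max over allowed piece i of (p[i] + r[k−i]).
r[1] = 4
r[2] = max(4+4, 13+0) = 13
r[3] = max(4+13, 13+4, 12+0) = 17
r[4] = max(4+17, 13+13, 12+4, 30+0) = 30
r[5] = max(4+30, 13+17, 12+13, 30+4, 26+0) = 34
r[6] = max(4+34, 13+30, 12+17, 30+13, 26+4, 36+0) = 43
r[7] = max(4+43, 13+34, 12+30, …, 36+4, 40+0) = 47
r[8] = max(4+47, 13+43, 12+34, …, 40+4, 26+0) = 60
r[9] = max(4+60, 13+47, 12+43, …, 26+4, 33+0) = 64
Maximum revenue is $64.
Now minimize piece count subject to staying optimal: for each k, pieces[k] = 1 + min over i with p[i]+r[k−i]=r[k] of pieces[k−i].
pieces[6] = 2
pieces[7] = 3
pieces[8] = 2
pieces[9] = 3

3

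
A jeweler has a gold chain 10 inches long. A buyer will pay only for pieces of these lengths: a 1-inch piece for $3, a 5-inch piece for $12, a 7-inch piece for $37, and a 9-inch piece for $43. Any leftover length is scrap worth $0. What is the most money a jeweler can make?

Let best[k] be the best obtainable value from length k. For each k, try every first piece i and keep the best of price[i] + best[k−i].
best[1] = 3
best[2] = 6  (first piece 1, then best[1]=3)
best[3] = 9  (first piece 1, then best[2]=6)
best[4] = 12  (first piece 1, then best[3]=9)
best[5] = max(3+12, 12+0) = 15
best[6] = max(3+15, 12+3) = 18
best[7] = max(3+18, 12+6, 37+0) = 37
best[8] = max(3+37, 12+9, 37+3) = 40
best[9] = max(3+40, 12+12, 37+6, 43+0) = 43
best[10] = max(3+43, 12+15, 37+9, 43+3) = 46
One optimal cutting: 7 + 1 + 1 + 1 → $46.

46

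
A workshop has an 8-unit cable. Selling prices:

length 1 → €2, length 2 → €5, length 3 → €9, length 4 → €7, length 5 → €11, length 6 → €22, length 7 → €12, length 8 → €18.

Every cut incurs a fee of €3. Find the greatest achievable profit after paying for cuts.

24

Consider every possible first cut. net[k] is the best of p[i]+net[k−i] over all sellable i≤k, charging 3 whenever i<k.
net[1] = 2
net[2] = max(2+2-3, 5+0) = 5
net[3] = max(2+5-3, 5+2-3, 9+0) = 9
net[4] = max(2+9-3, 5+5-3, 9+2-3, 7+0) = 8
net[5] = max(2+8-3, 5+9-3, 9+5-3, 7+2-3, 11+0) = 11
net[6] = max(2+11-3, 5+8-3, 9+9-3, 7+5-3, 11+2-3, 22+0) = 22
net[7] = max(2+22-3, 5+11-3, 9+8-3, …, 22+2-3, 12+0) = 21
net[8] = max(2+21-3, 5+22-3, 9+11-3, …, 12+2-3, 18+0) = 24
One optimal plan: pieces 6 + 2 (1 cut) → €27 − €3 = €24.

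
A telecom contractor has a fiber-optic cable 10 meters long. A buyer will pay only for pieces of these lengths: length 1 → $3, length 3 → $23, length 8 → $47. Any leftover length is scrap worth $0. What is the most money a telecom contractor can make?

Consider every possible first cut. f[k] is the best of p[i]+f[k−i] over all sellable i≤k.
f[1] = 3
f[2] = 6  (first piece 1, then f[1]=3)
f[3] = max(3+6, 23+0) = 23
f[4] = max(3+23, 23+3) = 26
f[5] = max(3+26, 23+6) = 29
f[6] = max(3+29, 23+23) = 46
f[7] = max(3+46, 23+26) = 49
f[8] = max(3+49, 23+29, 47+0) = 52
f[9] = max(3+52, 23+46, 47+3) = 69
f[10] = max(3+69, 23+49, 47+6) = 72
One optimal cutting: 3 + 3 + 3 + 1 → $72.

72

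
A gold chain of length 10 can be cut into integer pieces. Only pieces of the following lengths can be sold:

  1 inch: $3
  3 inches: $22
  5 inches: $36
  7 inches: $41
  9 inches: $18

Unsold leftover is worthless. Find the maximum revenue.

Let best[k] be the best obtainable value from length k. For each k, try every first piece i and keep the best of price[i] + best[k−i].
best[1] = 3
best[2] = 6  (first piece 1, then best[1]=3)
best[3] = 22
best[4] = 25  (first piece 1, then best[3]=22)
best[5] = 36
best[6] = 44  (first piece 3, then best[3]=22)
best[7] = 47  (first piece 1, then best[6]=44)
best[8] = 58  (first piece 3, then best[5]=36)
best[9] = 66  (first piece 3, then best[6]=44)
best[10] = 72  (first piece 5, then best[5]=36)
One optimal cutting: 5 + 5 → $72.

72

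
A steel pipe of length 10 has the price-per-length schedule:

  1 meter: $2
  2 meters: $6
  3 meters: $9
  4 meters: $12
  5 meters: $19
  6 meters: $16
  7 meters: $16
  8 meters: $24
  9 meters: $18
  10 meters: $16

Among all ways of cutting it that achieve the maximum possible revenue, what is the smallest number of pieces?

2

Let r[k] be the best obtainable value from length k. For each k, try every first piece i and keep the best of price[i] + r[k−i].
r[1] = 2
r[2] = max(2+2, 6+0) = 6
r[3] = max(2+6, 6+2, 9+0) = 9
r[4] = max(2+9, 6+6, 9+2, 12+0) = 12
r[5] = max(2+12, 6+9, 9+6, 12+2, 19+0) = 19
r[6] = max(2+19, 6+12, 9+9, 12+6, 19+2, 16+0) = 21
r[7] = max(2+21, 6+19, 9+12, …, 16+2, 16+0) = 25
r[8] = max(2+25, 6+21, 9+19, …, 16+2, 24+0) = 28
r[9] = max(2+28, 6+25, 9+21, …, 24+2, 18+0) = 31
r[10] = max(2+31, 6+28, 9+25, …, 18+2, 16+0) = 38
Maximum revenue is $38.
Now minimize piece count subject to staying optimal: for each k, pieces[k] = 1 + min over i with p[i]+r[k−i]=r[k] of pieces[k−i].
pieces[7] = 2
pieces[8] = 2
pieces[9] = 2
pieces[10] = 2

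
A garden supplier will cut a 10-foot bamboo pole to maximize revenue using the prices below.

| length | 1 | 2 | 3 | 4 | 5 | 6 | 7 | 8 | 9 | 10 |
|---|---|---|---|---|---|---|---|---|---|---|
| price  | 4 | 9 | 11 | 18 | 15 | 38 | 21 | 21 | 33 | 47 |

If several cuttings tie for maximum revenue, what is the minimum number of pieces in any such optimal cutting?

Consider every possible first cut. r[k] is the best of p[i]+r[k−i] over all sellable i≤k.
r[1] = 4
r[2] = max(4+4, 9+0) = 9
r[3] = max(4+9, 9+4, 11+0) = 13
r[4] = max(4+13, 9+9, 11+4, 18+0) = 18
r[5] = max(4+18, 9+13, 11+9, 18+4, 15+0) = 22
r[6] = max(4+22, 9+18, 11+13, 18+9, 15+4, 38+0) = 38
r[7] = max(4+38, 9+22, 11+18, …, 38+4, 21+0) = 42
r[8] = max(4+42, 9+38, 11+22, …, 21+4, 21+0) = 47
r[9] = max(4+47, 9+42, 11+38, …, 21+4, 33+0) = 51
r[10] = max(4+51, 9+47, 11+42, …, 33+4, 47+0) = 56
Maximum revenue is $56.
Now minimize piece count subject to staying optimal: for each k, pieces[k] = 1 + min over i with p[i]+r[k−i]=r[k] of pieces[k−i].
pieces[7] = 2
pieces[8] = 2
pieces[9] = 3
pieces[10] = 2

2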